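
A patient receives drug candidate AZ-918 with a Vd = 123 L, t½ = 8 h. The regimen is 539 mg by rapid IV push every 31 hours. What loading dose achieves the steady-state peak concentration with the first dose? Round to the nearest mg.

f = (1/2)^(31/8) ≈ 0.068157; accumulation ratio R = 1/(1−f) ≈ 1.07314.
Loading dose to hit Cmax,ss on first dose: D_load = D_maint·R ≈ 539 × 1.07314 ≈ 578.42 mg.

578 mg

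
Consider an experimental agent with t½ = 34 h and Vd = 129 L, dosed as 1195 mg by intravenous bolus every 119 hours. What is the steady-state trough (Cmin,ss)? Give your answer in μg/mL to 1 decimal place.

k = ln2/t½ = ln2/34 ≈ 0.020387 h⁻¹; fraction remaining f = e^(−kτ) = e^(−0.020387×119) ≈ 0.0884.
Accumulation ratio R = 1/(1 − f) ≈ 1/0.9116 ≈ 1.0970.
Each bolus raises the concentration by D/Vd = 1195/129 ≈ 9.264 μg/mL.
Cmax,ss = C₀/(1 − f) ≈ 9.264/0.9116 ≈ 10.162 μg/mL.
Steady-state trough Cmin,ss = Cmax,ss·f ≈ 10.162 × 0.0884 ≈ 0.898 μg/mL.

0.9 μg/mL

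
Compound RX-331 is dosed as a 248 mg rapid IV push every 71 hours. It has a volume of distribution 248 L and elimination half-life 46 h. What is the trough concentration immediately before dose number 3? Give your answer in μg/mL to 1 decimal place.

0.5 μg/mL

f = (1/2)^(τ/t½) = (1/2)^(71/46) ≈ 0.3431.
C₀ = D/Vd = 248/248 ≈ 1.000 μg/mL.
Before the 3rd dose, 2 doses have been given. Superposition: Cmin = C₀·(f + f²).
≈ 1.000 × (0.3431 + 0.1177) ≈ 1.000 × 0.4608 ≈ 0.461 μg/mL.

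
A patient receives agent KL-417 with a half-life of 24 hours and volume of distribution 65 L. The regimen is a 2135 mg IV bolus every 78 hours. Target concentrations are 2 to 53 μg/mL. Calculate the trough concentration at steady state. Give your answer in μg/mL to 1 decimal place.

Over one 78-h interval, 78/24 ≈ 3.25 half-lives elapse, leaving f ≈ 0.1051 of each dose.
Accumulation ratio R = 1/(1 − f) ≈ 1/0.8949 ≈ 1.1174.
Each bolus raises the concentration by D/Vd = 2135/65 ≈ 32.846 μg/mL.
Cmax,ss = C₀/(1 − f) ≈ 32.846/0.8949 ≈ 36.704 μg/mL.
Steady-state trough Cmin,ss = Cmax,ss·f ≈ 36.704 × 0.1051 ≈ 3.858 μg/mL.
Trough 3.9 μg/mL vs MEC 2 μg/mL: adequate.

3.9 μg/mL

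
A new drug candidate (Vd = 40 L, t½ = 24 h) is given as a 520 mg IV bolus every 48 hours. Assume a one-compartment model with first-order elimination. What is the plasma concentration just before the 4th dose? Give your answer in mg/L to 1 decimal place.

4.3 mg/L

f = (1/2)^(τ/t½) = (1/2)^(48/24) ≈ 0.2500.
C₀ = D/Vd = 520/40 ≈ 13.000 mg/L.
Before the 4th dose, 3 doses have been given. Superposition: Cmin = C₀·(f + f² + … + f^3).
≈ 13.000 × (0.2500 + 0.0625 + 0.0156) ≈ 13.000 × 0.3281 ≈ 4.265 mg/L.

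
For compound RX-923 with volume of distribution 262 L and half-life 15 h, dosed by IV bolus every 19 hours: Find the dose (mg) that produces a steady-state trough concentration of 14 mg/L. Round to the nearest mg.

τ/t½ = 19/15 ≈ 1.2667, so f = (1/2)^(19/15) ≈ 0.415619.
Cmin,ss = (D/Vd)·f/(1−f), so D = Cmin,ss·Vd·(1−f)/f.
D = 14 × 262 × (1−f)/f ≈ 14 × 262 × 1.40605 ≈ 5157.39 mg.

5157 mg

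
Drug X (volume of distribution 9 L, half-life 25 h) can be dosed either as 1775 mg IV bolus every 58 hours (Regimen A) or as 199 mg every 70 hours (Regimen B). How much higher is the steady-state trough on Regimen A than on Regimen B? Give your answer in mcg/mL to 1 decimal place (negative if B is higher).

45.7 mcg/mL

Regimen A: f = (1/2)^(58/25) ≈ 0.2003; Cmin,ss = (1775/9)·f/(1−f) ≈ 49.398 mcg/mL.
Regimen B: f = (1/2)^(70/25) ≈ 0.1436; Cmin,ss = (199/9)·f/(1−f) ≈ 3.708 mcg/mL.
Difference ≈ 49.398 − 3.708 ≈ 45.690 mcg/mL.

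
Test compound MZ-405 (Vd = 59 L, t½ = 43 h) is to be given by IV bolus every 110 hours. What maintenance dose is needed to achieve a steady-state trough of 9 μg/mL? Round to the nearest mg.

τ/t½ = 110/43 ≈ 2.5581, so f = (1/2)^(110/43) ≈ 0.169794.
Cmin,ss = (D/Vd)·f/(1−f), so D = Cmin,ss·Vd·(1−f)/f.
D = 9 × 59 × (1−f)/f ≈ 9 × 59 × 4.88949 ≈ 2596.32 mg.

2596 mg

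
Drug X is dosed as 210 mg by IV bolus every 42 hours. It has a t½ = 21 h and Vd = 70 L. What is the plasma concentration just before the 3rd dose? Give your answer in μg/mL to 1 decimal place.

0.9 μg/mL

f = (1/2)^(τ/t½) = (1/2)^(42/21) ≈ 0.2500.
C₀ = D/Vd = 210/70 ≈ 3.000 μg/mL.
Before the 3rd dose, 2 doses have been given. Superposition: Cmin = C₀·(f + f²).
≈ 3.000 × (0.2500 + 0.0625) ≈ 3.000 × 0.3125 ≈ 0.938 μg/mL.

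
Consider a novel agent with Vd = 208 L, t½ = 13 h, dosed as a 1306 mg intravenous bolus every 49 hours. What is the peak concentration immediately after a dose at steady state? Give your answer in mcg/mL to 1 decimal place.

6.8 mcg/mL

Over one 49-h interval, 49/13 ≈ 3.7692 half-lives elapse, leaving f ≈ 0.0733 of each dose.
Accumulation ratio R = 1/(1 − f) ≈ 1/0.9267 ≈ 1.0791.
Single-dose peak C₀ = D/Vd = 1306/208 ≈ 6.279 mcg/mL.
Steady-state peak Cmax,ss = C₀·R ≈ 6.279 × 1.0791 ≈ 6.776 mcg/mL.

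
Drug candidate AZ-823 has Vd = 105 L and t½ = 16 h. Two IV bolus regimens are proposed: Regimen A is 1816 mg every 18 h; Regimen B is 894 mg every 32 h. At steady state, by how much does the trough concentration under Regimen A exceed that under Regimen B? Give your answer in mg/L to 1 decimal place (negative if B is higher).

11.8 mg/L

Regimen A: f = (1/2)^(18/16) ≈ 0.4585; Cmin,ss = (1816/105)·f/(1−f) ≈ 14.644 mg/L.
Regimen B: f = (1/2)^(32/16) ≈ 0.2500; Cmin,ss = (894/105)·f/(1−f) ≈ 2.838 mg/L.
Difference ≈ 14.644 − 2.838 ≈ 11.806 mg/L.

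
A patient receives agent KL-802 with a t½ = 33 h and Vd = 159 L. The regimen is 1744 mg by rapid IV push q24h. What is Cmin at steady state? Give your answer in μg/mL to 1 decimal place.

16.7 μg/mL

Over one 24-h interval, 24/33 ≈ 0.72727 half-lives elapse, leaving f ≈ 0.6040 of each dose.
At steady state, accumulation factor R = 1/(1 − e^(−kτ)) ≈ 2.5253.
Single-dose peak C₀ = D/Vd = 1744/159 ≈ 10.969 μg/mL.
Cmax,ss = C₀/(1 − f) ≈ 10.969/0.3960 ≈ 27.699 μg/mL.
One interval later, Cmin,ss = Cmax,ss·e^(−kτ) ≈ 27.699 × 0.6040 ≈ 16.730 μg/mL.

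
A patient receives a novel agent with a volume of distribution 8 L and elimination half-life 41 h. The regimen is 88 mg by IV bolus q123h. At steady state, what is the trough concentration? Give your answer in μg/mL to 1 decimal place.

The dosing interval is 3 half-lives, so f = 2^(−3) = 0.125.
At steady state, R = 1/(1 − 0.125) = 8/7.
Single-dose peak C₀ = D/Vd = 88/8 = 11 μg/mL.
Steady-state peak Cmax,ss = C₀·R = 11 × 8/7 ≈ 12.571 μg/mL.
Steady-state trough Cmin,ss = Cmax,ss·f ≈ 12.571 × 0.125 ≈ 1.571 μg/mL.

1.6 μg/mL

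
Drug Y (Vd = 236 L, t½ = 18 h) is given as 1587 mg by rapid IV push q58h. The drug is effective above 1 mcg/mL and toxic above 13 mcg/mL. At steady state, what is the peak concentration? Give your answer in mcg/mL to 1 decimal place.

7.5 mcg/mL

τ/t½ = 58/18 ≈ 3.2222, so fraction remaining f = (1/2)^(58/18) ≈ 0.1072.
At steady state, accumulation factor R = 1/(1 − e^(−kτ)) ≈ 1.1201.
Each bolus raises the concentration by D/Vd = 1587/236 ≈ 6.725 mcg/mL.
Steady-state peak Cmax,ss = C₀·R ≈ 6.725 × 1.1201 ≈ 7.533 mcg/mL.
Peak 7.5 mcg/mL vs MTC 13 mcg/mL: below toxic threshold.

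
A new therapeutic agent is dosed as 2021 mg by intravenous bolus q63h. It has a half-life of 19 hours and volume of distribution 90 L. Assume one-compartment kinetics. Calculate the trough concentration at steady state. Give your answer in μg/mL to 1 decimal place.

k = ln2/t½ = ln2/19 ≈ 0.036481 h⁻¹; fraction remaining f = e^(−kτ) = e^(−0.036481×63) ≈ 0.1004.
Accumulation ratio R = 1/(1 − f) ≈ 1/0.8996 ≈ 1.1116.
Each bolus raises the concentration by D/Vd = 2021/90 ≈ 22.456 μg/mL.
Cmax,ss = C₀/(1 − f) ≈ 22.456/0.8996 ≈ 24.962 μg/mL.
One interval later, Cmin,ss = Cmax,ss·e^(−kτ) ≈ 24.962 × 0.1004 ≈ 2.506 μg/mL.

2.5 μg/mL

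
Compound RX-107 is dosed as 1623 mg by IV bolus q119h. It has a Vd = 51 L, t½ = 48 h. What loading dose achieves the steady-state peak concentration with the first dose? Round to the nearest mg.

1978 mg

f = (1/2)^(119/48) ≈ 0.179348; accumulation ratio R = 1/(1−f) ≈ 1.21854.
Loading dose to hit Cmax,ss on first dose: D_load = D_maint·R ≈ 1623 × 1.21854 ≈ 1977.69 mg.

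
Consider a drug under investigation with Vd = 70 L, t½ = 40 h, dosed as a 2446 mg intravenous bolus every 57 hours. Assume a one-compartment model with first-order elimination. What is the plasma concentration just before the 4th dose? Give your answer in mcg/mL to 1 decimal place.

f = (1/2)^(τ/t½) = (1/2)^(57/40) ≈ 0.3724.
C₀ = D/Vd = 2446/70 ≈ 34.943 mcg/mL.
Before the 4th dose, 3 doses have been given. Superposition: Cmin = C₀·(f + f² + … + f^3).
≈ 34.943 × (0.3724 + 0.1387 + 0.0516) ≈ 34.943 × 0.5627 ≈ 19.662 mcg/mL.

19.7 mcg/mL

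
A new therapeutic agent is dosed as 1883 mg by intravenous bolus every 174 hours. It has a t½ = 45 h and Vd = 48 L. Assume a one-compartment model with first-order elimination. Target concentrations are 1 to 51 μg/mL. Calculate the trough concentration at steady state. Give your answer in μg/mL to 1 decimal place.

k = ln2/t½ = ln2/45 ≈ 0.015403 h⁻¹; fraction remaining f = e^(−kτ) = e^(−0.015403×174) ≈ 0.0686.
Accumulation ratio R = 1/(1 − f) ≈ 1/0.9314 ≈ 1.0737.
Each bolus raises the concentration by D/Vd = 1883/48 ≈ 39.229 μg/mL.
Cmax,ss = C₀/(1 − f) ≈ 39.229/0.9314 ≈ 42.118 μg/mL.
Steady-state trough Cmin,ss = Cmax,ss·f ≈ 42.118 × 0.0686 ≈ 2.889 μg/mL.
Trough 2.9 μg/mL vs MEC 1 μg/mL: adequate.

2.9 μg/mL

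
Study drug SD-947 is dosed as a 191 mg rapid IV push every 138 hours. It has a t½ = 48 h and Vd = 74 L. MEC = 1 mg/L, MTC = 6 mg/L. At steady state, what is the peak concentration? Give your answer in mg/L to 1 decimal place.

3.0 mg/L

τ/t½ = 138/48 ≈ 2.875, so fraction remaining f = (1/2)^(138/48) ≈ 0.1363.
Accumulation ratio R = 1/(1 − f) ≈ 1/0.8637 ≈ 1.1578.
Single-dose peak C₀ = D/Vd = 191/74 ≈ 2.581 mg/L.
Steady-state peak Cmax,ss = C₀·R ≈ 2.581 × 1.1578 ≈ 2.988 mg/L.
Peak 3.0 mg/L vs MTC 6 mg/L: below toxic threshold.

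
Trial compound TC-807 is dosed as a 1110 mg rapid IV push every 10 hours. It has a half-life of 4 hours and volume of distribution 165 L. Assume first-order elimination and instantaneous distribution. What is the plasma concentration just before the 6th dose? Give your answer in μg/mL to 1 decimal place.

f = (1/2)^(τ/t½) = (1/2)^(10/4) ≈ 0.1768.
C₀ = D/Vd = 1110/165 ≈ 6.727 μg/mL.
Before the 6th dose, 5 doses have been given. Superposition: Cmin = C₀·(f + f² + … + f^5).
≈ 6.727 × (0.1768 + 0.0313 + 0.0055 + 0.0010 + 0.0002) ≈ 6.727 × 0.2148 ≈ 1.445 μg/mL.

1.4 μg/mL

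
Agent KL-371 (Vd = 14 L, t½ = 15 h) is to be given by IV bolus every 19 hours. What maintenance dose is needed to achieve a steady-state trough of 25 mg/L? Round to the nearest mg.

τ/t½ = 19/15 ≈ 1.2667, so f = (1/2)^(19/15) ≈ 0.415619.
Cmin,ss = (D/Vd)·f/(1−f), so D = Cmin,ss·Vd·(1−f)/f.
D = 25 × 14 × (1−f)/f ≈ 25 × 14 × 1.40605 ≈ 492.12 mg.

492 mg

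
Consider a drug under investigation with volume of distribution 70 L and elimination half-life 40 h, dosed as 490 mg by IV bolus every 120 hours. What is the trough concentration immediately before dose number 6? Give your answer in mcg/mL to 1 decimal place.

f = (1/2)^(τ/t½) = (1/2)^(120/40) ≈ 0.1250.
C₀ = D/Vd = 490/70 ≈ 7.000 mcg/mL.
Before the 6th dose, 5 doses have been given. Superposition: Cmin = C₀·(f + f² + … + f^5).
≈ 7.000 × (0.1250 + 0.0156 + 0.0020 + 0.0002 + 0.0000) ≈ 7.000 × 0.1428 ≈ 1.000 mcg/mL.

1.0 mcg/mL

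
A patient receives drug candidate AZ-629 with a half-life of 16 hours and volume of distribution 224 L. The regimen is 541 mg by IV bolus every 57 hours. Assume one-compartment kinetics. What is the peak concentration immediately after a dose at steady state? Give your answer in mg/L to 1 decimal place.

2.6 mg/L

k = ln2/t½ = ln2/16 ≈ 0.043322 h⁻¹; fraction remaining f = e^(−kτ) = e^(−0.043322×57) ≈ 0.0846.
Accumulation ratio R = 1/(1 − f) ≈ 1/0.9154 ≈ 1.0924.
Single-dose peak C₀ = D/Vd = 541/224 ≈ 2.415 mg/L.
Cmax,ss = C₀/(1 − f) ≈ 2.415/0.9154 ≈ 2.638 mg/L.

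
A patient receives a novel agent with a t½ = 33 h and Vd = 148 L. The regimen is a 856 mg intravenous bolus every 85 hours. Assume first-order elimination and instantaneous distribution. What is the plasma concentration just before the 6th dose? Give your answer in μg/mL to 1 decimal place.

1.2 μg/mL

f = (1/2)^(τ/t½) = (1/2)^(85/33) ≈ 0.1677.
C₀ = D/Vd = 856/148 ≈ 5.784 μg/mL.
Before the 6th dose, 5 doses have been given. Superposition: Cmin = C₀·(f + f² + … + f^5).
≈ 5.784 × (0.1677 + 0.0281 + 0.0047 + 0.0008 + 0.0001) ≈ 5.784 × 0.2014 ≈ 1.165 μg/mL.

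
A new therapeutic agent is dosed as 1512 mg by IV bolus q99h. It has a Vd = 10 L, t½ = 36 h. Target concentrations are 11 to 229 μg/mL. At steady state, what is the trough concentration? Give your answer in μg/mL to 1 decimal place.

τ/t½ = 99/36 ≈ 2.75, so fraction remaining f = (1/2)^(99/36) ≈ 0.1487.
At steady state, accumulation factor R = 1/(1 − e^(−kτ)) ≈ 1.1747.
Single-dose peak C₀ = D/Vd = 1512/10 ≈ 151.200 μg/mL.
Steady-state peak Cmax,ss = C₀·R ≈ 151.200 × 1.1747 ≈ 177.615 μg/mL.
One interval later, Cmin,ss = Cmax,ss·e^(−kτ) ≈ 177.615 × 0.1487 ≈ 26.411 μg/mL.
Trough 26.4 μg/mL vs MEC 11 μg/mL: adequate.

26.4 μg/mL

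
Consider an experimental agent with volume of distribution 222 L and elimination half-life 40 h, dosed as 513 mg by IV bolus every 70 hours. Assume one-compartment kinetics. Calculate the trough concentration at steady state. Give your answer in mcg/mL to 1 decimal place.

Over one 70-h interval, 70/40 ≈ 1.75 half-lives elapse, leaving f ≈ 0.2973 of each dose.
Single-dose peak C₀ = D/Vd = 513/222 ≈ 2.311 mcg/mL.
Steady-state trough Cmin,ss = C₀·f/(1−f) ≈ 2.311 × 0.2973/0.7027 ≈ 0.978 mcg/mL.

1.0 mcg/mL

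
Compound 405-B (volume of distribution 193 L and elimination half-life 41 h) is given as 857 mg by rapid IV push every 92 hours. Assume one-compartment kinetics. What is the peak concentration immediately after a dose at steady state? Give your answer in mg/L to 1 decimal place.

k = ln2/t½ = ln2/41 ≈ 0.016906 h⁻¹; fraction remaining f = e^(−kτ) = e^(−0.016906×92) ≈ 0.2111.
At steady state, accumulation factor R = 1/(1 − e^(−kτ)) ≈ 1.2676.
Single-dose peak C₀ = D/Vd = 857/193 ≈ 4.440 mg/L.
Cmax,ss = C₀/(1 − f) ≈ 4.440/0.7889 ≈ 5.628 mg/L.

5.6 mg/L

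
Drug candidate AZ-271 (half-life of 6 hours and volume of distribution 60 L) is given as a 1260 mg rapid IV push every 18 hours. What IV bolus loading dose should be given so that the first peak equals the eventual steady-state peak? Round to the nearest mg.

1440 mg

f = (1/2)^(18/6) ≈ 0.125000; accumulation ratio R = 1/(1−f) ≈ 1.14286.
Loading dose to hit Cmax,ss on first dose: D_load = D_maint·R ≈ 1260 × 1.14286 ≈ 1440.00 mg.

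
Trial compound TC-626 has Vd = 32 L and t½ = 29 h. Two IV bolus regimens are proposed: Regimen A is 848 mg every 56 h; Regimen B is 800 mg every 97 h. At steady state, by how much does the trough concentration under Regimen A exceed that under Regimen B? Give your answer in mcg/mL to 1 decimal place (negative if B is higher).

6.7 mcg/mL

Regimen A: f = (1/2)^(56/29) ≈ 0.2622; Cmin,ss = (848/32)·f/(1−f) ≈ 9.418 mcg/mL.
Regimen B: f = (1/2)^(97/29) ≈ 0.0984; Cmin,ss = (800/32)·f/(1−f) ≈ 2.728 mcg/mL.
Difference ≈ 9.418 − 2.728 ≈ 6.690 mcg/mL.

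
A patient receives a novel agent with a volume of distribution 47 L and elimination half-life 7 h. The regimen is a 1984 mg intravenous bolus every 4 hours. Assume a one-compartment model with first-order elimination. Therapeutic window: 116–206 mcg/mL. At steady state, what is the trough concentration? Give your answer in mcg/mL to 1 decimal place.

Over one 4-h interval, 4/7 ≈ 0.57143 half-lives elapse, leaving f ≈ 0.6730 of each dose.
Each bolus raises the concentration by D/Vd = 1984/47 ≈ 42.213 mcg/mL.
Steady-state trough Cmin,ss = C₀·f/(1−f) ≈ 42.213 × 0.6730/0.3270 ≈ 86.879 mcg/mL.
Trough 86.9 mcg/mL vs MEC 116 mcg/mL: subtherapeutic.

86.9 mcg/mL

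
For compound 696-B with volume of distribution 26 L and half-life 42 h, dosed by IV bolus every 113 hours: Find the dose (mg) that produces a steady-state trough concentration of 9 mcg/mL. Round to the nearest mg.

1277 mg

τ/t½ = 113/42 ≈ 2.6905, so f = (1/2)^(113/42) ≈ 0.154912.
Cmin,ss = (D/Vd)·f/(1−f), so D = Cmin,ss·Vd·(1−f)/f.
D = 9 × 26 × (1−f)/f ≈ 9 × 26 × 5.45528 ≈ 1276.54 mg.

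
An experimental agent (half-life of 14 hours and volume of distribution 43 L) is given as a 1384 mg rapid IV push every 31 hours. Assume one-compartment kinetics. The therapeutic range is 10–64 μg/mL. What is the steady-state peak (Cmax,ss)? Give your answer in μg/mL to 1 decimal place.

k = ln2/t½ = ln2/14 ≈ 0.049511 h⁻¹; fraction remaining f = e^(−kτ) = e^(−0.049511×31) ≈ 0.2155.
Accumulation ratio R = 1/(1 − f) ≈ 1/0.7845 ≈ 1.2747.
Single-dose peak C₀ = D/Vd = 1384/43 ≈ 32.186 μg/mL.
Cmax,ss = C₀/(1 − f) ≈ 32.186/0.7845 ≈ 41.027 μg/mL.
Peak 41.0 μg/mL vs MTC 64 μg/mL: below toxic threshold.

41.0 μg/mL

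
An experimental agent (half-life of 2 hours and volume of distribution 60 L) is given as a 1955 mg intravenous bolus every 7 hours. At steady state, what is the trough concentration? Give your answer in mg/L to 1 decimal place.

k = ln2/t½ = ln2/2 ≈ 0.346574 h⁻¹; fraction remaining f = e^(−kτ) = e^(−0.346574×7) ≈ 0.0884.
Each bolus raises the concentration by D/Vd = 1955/60 ≈ 32.583 mg/L.
Steady-state trough Cmin,ss = C₀·f/(1−f) ≈ 32.583 × 0.0884/0.9116 ≈ 3.160 mg/L.

3.2 mg/L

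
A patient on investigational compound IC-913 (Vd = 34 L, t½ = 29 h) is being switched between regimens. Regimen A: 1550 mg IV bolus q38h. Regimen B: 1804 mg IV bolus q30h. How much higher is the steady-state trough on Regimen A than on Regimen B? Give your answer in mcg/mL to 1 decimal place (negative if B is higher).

Regimen A: f = (1/2)^(38/29) ≈ 0.4032; Cmin,ss = (1550/34)·f/(1−f) ≈ 30.800 mcg/mL.
Regimen B: f = (1/2)^(30/29) ≈ 0.4882; Cmin,ss = (1804/34)·f/(1−f) ≈ 50.612 mcg/mL.
Difference ≈ 30.800 − 50.612 ≈ -19.812 mcg/mL.

-19.8 mcg/mL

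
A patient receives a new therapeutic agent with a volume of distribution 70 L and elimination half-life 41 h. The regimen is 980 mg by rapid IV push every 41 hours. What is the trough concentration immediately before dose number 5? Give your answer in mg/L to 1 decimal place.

f = (1/2)^(τ/t½) = (1/2)^(41/41) ≈ 0.5000.
C₀ = D/Vd = 980/70 ≈ 14.000 mg/L.
Before the 5th dose, 4 doses have been given. Superposition: Cmin = C₀·(f + f² + … + f^4).
≈ 14.000 × (0.5000 + 0.2500 + 0.1250 + 0.0625) ≈ 14.000 × 0.9375 ≈ 13.125 mg/L.

13.1 mg/L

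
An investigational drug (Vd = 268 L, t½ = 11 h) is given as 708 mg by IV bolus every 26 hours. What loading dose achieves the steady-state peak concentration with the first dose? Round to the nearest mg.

f = (1/2)^(26/11) ≈ 0.194301; accumulation ratio R = 1/(1−f) ≈ 1.24116.
Loading dose to hit Cmax,ss on first dose: D_load = D_maint·R ≈ 708 × 1.24116 ≈ 878.74 mg.

879 mg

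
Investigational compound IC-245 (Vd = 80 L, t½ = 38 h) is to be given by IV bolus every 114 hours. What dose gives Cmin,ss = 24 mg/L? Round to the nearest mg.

13440 mg

τ/t½ = 114/38 ≈ 3, so f = (1/2)^(114/38) ≈ 0.125000.
Cmin,ss = (D/Vd)·f/(1−f), so D = Cmin,ss·Vd·(1−f)/f.
D = 24 × 80 × (1−f)/f ≈ 24 × 80 × 7.00000 ≈ 13440.00 mg.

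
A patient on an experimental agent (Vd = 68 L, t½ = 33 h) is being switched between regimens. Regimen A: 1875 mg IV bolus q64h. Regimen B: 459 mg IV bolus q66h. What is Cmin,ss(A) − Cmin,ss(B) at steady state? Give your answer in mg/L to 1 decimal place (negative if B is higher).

Regimen A: f = (1/2)^(64/33) ≈ 0.2607; Cmin,ss = (1875/68)·f/(1−f) ≈ 9.723 mg/L.
Regimen B: f = (1/2)^(66/33) ≈ 0.2500; Cmin,ss = (459/68)·f/(1−f) ≈ 2.250 mg/L.
Difference ≈ 9.723 − 2.250 ≈ 7.473 mg/L.

7.5 mg/L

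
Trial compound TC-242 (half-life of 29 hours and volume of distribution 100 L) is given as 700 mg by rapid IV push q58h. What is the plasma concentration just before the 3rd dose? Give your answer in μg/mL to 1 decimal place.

2.2 μg/mL

f = (1/2)^(τ/t½) = (1/2)^(58/29) ≈ 0.2500.
C₀ = D/Vd = 700/100 ≈ 7.000 μg/mL.
Before the 3rd dose, 2 doses have been given. Superposition: Cmin = C₀·(f + f²).
≈ 7.000 × (0.2500 + 0.0625) ≈ 7.000 × 0.3125 ≈ 2.188 μg/mL.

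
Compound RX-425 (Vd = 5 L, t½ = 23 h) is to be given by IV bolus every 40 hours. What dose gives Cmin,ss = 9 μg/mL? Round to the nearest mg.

τ/t½ = 40/23 ≈ 1.7391, so f = (1/2)^(40/23) ≈ 0.299550.
Cmin,ss = (D/Vd)·f/(1−f), so D = Cmin,ss·Vd·(1−f)/f.
D = 9 × 5 × (1−f)/f ≈ 9 × 5 × 2.33834 ≈ 105.23 mg.

105 mg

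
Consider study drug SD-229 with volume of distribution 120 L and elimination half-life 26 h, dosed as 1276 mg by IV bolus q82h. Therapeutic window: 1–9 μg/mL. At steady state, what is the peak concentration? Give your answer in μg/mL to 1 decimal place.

12.0 μg/mL

τ/t½ = 82/26 ≈ 3.1538, so fraction remaining f = (1/2)^(82/26) ≈ 0.1124.
At steady state, accumulation factor R = 1/(1 − e^(−kτ)) ≈ 1.1266.
Each bolus raises the concentration by D/Vd = 1276/120 ≈ 10.633 μg/mL.
Steady-state peak Cmax,ss = C₀·R ≈ 10.633 × 1.1266 ≈ 11.979 μg/mL.
Peak 12.0 μg/mL vs MTC 9 μg/mL: exceeds toxic threshold.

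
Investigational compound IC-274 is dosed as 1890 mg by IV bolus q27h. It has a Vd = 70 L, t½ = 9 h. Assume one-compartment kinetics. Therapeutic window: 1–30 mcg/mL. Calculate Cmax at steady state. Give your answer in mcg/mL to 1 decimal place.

30.9 mcg/mL

The dosing interval is 3 half-lives, so f = 2^(−3) = 0.125.
Accumulation ratio R = 1/(1 − f) = 1/0.875 = 8/7.
Single-dose peak C₀ = D/Vd = 1890/70 = 27 mcg/mL.
Steady-state peak Cmax,ss = C₀·R = 27 × 8/7 ≈ 30.857 mcg/mL.
Peak 30.9 mcg/mL vs MTC 30 mcg/mL: exceeds toxic threshold.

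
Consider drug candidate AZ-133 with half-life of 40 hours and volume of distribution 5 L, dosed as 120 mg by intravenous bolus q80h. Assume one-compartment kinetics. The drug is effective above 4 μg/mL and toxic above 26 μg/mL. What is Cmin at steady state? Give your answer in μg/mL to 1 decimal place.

8.0 μg/mL

The dosing interval is 2 half-lives, so f = 2^(−2) = 0.25.
Accumulation ratio R = 1/(1 − f) = 1/0.75 = 4/3.
Single-dose peak C₀ = D/Vd = 120/5 = 24 μg/mL.
Steady-state peak Cmax,ss = C₀·R = 24 × 4/3 ≈ 32.000 μg/mL.
Steady-state trough Cmin,ss = Cmax,ss·f ≈ 32.000 × 0.25 ≈ 8.000 μg/mL.
Trough 8.0 μg/mL vs MEC 4 μg/mL: adequate.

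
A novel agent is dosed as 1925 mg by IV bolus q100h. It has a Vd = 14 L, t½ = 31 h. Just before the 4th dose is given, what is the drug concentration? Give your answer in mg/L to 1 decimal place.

16.4 mg/L

f = (1/2)^(τ/t½) = (1/2)^(100/31) ≈ 0.1069.
C₀ = D/Vd = 1925/14 ≈ 137.500 mg/L.
Before the 4th dose, 3 doses have been given. Superposition: Cmin = C₀·(f + f² + … + f^3).
≈ 137.500 × (0.1069 + 0.0114 + 0.0012) ≈ 137.500 × 0.1195 ≈ 16.431 mg/L.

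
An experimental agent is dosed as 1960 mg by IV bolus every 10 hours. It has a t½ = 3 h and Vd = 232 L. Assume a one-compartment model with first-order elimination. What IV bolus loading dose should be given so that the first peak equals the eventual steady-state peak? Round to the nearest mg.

2176 mg

f = (1/2)^(10/3) ≈ 0.099213; accumulation ratio R = 1/(1−f) ≈ 1.11014.
Loading dose to hit Cmax,ss on first dose: D_load = D_maint·R ≈ 1960 × 1.11014 ≈ 2175.87 mg.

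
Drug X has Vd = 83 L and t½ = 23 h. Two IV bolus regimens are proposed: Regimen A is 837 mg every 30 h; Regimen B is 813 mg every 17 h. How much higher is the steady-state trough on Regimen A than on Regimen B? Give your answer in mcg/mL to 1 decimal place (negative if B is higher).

-7.8 mcg/mL

Regimen A: f = (1/2)^(30/23) ≈ 0.4049; Cmin,ss = (837/83)·f/(1−f) ≈ 6.861 mcg/mL.
Regimen B: f = (1/2)^(17/23) ≈ 0.5991; Cmin,ss = (813/83)·f/(1−f) ≈ 14.638 mcg/mL.
Difference ≈ 6.861 − 14.638 ≈ -7.777 mcg/mL.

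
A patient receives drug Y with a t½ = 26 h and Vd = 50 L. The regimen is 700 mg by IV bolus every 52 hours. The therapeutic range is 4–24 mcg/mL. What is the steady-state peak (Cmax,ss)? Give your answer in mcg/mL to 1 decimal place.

τ = 52 h = 2 half-lives, so f = (1/2)^2 = 0.25.
Accumulation ratio R = 1/(1 − f) = 1/0.75 = 4/3.
Single-dose peak C₀ = D/Vd = 700/50 = 14 mcg/mL.
Steady-state peak Cmax,ss = C₀·R = 14 × 4/3 ≈ 18.667 mcg/mL.
Peak 18.7 mcg/mL vs MTC 24 mcg/mL: below toxic threshold.

18.7 mcg/mL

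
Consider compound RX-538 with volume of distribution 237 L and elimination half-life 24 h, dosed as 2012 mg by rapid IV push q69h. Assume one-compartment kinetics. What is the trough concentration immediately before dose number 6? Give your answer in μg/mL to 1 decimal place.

1.3 μg/mL

f = (1/2)^(τ/t½) = (1/2)^(69/24) ≈ 0.1363.
C₀ = D/Vd = 2012/237 ≈ 8.489 μg/mL.
Before the 6th dose, 5 doses have been given. Superposition: Cmin = C₀·(f + f² + … + f^5).
≈ 8.489 × (0.1363 + 0.0186 + 0.0025 + 0.0003 + 0.0000) ≈ 8.489 × 0.1577 ≈ 1.339 μg/mL.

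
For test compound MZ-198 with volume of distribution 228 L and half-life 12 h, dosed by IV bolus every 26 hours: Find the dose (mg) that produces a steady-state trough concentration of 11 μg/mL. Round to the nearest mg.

τ/t½ = 26/12 ≈ 2.1667, so f = (1/2)^(26/12) ≈ 0.222725.
Cmin,ss = (D/Vd)·f/(1−f), so D = Cmin,ss·Vd·(1−f)/f.
D = 11 × 228 × (1−f)/f ≈ 11 × 228 × 3.48984 ≈ 8752.52 mg.

8753 mg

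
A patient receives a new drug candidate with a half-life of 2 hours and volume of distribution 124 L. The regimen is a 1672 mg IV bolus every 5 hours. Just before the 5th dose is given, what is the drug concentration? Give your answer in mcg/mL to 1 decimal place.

2.9 mcg/mL

f = (1/2)^(τ/t½) = (1/2)^(5/2) ≈ 0.1768.
C₀ = D/Vd = 1672/124 ≈ 13.484 mcg/mL.
Before the 5th dose, 4 doses have been given. Superposition: Cmin = C₀·(f + f² + … + f^4).
≈ 13.484 × (0.1768 + 0.0313 + 0.0055 + 0.0010) ≈ 13.484 × 0.2146 ≈ 2.894 mcg/mL.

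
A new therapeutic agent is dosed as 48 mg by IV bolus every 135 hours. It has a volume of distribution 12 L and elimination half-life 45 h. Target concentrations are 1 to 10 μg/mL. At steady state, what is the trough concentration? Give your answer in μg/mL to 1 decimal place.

τ = 135 h = 3 half-lives, so f = (1/2)^3 = 0.125.
Accumulation ratio R = 1/(1 − f) = 1/0.875 = 8/7.
Single-dose peak C₀ = D/Vd = 48/12 = 4 μg/mL.
Steady-state peak Cmax,ss = C₀·R = 4 × 8/7 ≈ 4.571 μg/mL.
Steady-state trough Cmin,ss = Cmax,ss·f ≈ 4.571 × 0.125 ≈ 0.571 μg/mL.
Trough 0.6 μg/mL vs MEC 1 μg/mL: subtherapeutic.

0.6 μg/mL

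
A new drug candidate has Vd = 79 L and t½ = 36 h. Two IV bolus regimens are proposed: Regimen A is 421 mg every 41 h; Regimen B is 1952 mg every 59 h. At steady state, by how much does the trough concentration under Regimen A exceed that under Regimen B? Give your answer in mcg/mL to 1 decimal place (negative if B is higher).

Regimen A: f = (1/2)^(41/36) ≈ 0.4541; Cmin,ss = (421/79)·f/(1−f) ≈ 4.433 mcg/mL.
Regimen B: f = (1/2)^(59/36) ≈ 0.3211; Cmin,ss = (1952/79)·f/(1−f) ≈ 11.687 mcg/mL.
Difference ≈ 4.433 − 11.687 ≈ -7.254 mcg/mL.

-7.3 mcg/mL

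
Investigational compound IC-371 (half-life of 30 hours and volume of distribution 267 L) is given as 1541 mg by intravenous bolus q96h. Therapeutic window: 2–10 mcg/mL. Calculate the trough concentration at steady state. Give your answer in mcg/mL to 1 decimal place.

0.7 mcg/mL

Over one 96-h interval, 96/30 ≈ 3.2 half-lives elapse, leaving f ≈ 0.1088 of each dose.
Accumulation ratio R = 1/(1 − f) ≈ 1/0.8912 ≈ 1.1221.
Single-dose peak C₀ = D/Vd = 1541/267 ≈ 5.772 mcg/mL.
Cmax,ss = C₀/(1 − f) ≈ 5.772/0.8912 ≈ 6.477 mcg/mL.
One interval later, Cmin,ss = Cmax,ss·e^(−kτ) ≈ 6.477 × 0.1088 ≈ 0.705 mcg/mL.
Trough 0.7 mcg/mL vs MEC 2 mcg/mL: subtherapeutic.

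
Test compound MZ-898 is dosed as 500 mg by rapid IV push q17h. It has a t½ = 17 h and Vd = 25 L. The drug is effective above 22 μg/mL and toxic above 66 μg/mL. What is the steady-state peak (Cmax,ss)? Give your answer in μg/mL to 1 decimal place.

τ = 17 h = 1 half-life, so f = (1/2)^1 = 0.5.
Accumulation ratio R = 1/(1 − f) = 1/0.5 = 2/1.
Single-dose peak C₀ = D/Vd = 500/25 = 20 μg/mL.
Steady-state peak Cmax,ss = C₀·R = 20 × 2/1 ≈ 40.000 μg/mL.
Peak 40.0 μg/mL vs MTC 66 μg/mL: below toxic threshold.

40.0 μg/mL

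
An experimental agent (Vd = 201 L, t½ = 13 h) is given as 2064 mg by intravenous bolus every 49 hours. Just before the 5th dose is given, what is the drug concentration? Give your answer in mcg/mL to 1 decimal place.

0.8 mcg/mL

f = (1/2)^(τ/t½) = (1/2)^(49/13) ≈ 0.0733.
C₀ = D/Vd = 2064/201 ≈ 10.269 mcg/mL.
Before the 5th dose, 4 doses have been given. Superposition: Cmin = C₀·(f + f² + … + f^4).
≈ 10.269 × (0.0733 + 0.0054 + 0.0004 + 0.0000) ≈ 10.269 × 0.0791 ≈ 0.812 mcg/mL.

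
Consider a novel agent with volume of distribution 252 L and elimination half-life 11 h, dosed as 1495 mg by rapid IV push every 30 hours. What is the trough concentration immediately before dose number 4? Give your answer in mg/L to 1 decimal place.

f = (1/2)^(τ/t½) = (1/2)^(30/11) ≈ 0.1510.
C₀ = D/Vd = 1495/252 ≈ 5.933 mg/L.
Before the 4th dose, 3 doses have been given. Superposition: Cmin = C₀·(f + f² + … + f^3).
≈ 5.933 × (0.1510 + 0.0228 + 0.0034) ≈ 5.933 × 0.1772 ≈ 1.051 mg/L.

1.1 mg/L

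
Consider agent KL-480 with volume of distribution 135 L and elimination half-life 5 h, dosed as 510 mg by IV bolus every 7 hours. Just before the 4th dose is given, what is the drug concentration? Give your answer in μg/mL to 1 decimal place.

2.2 μg/mL

f = (1/2)^(τ/t½) = (1/2)^(7/5) ≈ 0.3789.
C₀ = D/Vd = 510/135 ≈ 3.778 μg/mL.
Before the 4th dose, 3 doses have been given. Superposition: Cmin = C₀·(f + f² + … + f^3).
≈ 3.778 × (0.3789 + 0.1436 + 0.0544) ≈ 3.778 × 0.5769 ≈ 2.180 μg/mL.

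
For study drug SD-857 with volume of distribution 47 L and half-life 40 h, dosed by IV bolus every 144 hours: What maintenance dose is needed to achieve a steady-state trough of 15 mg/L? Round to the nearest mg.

7844 mg

τ/t½ = 144/40 ≈ 3.6, so f = (1/2)^(144/40) ≈ 0.082469.
Cmin,ss = (D/Vd)·f/(1−f), so D = Cmin,ss·Vd·(1−f)/f.
D = 15 × 47 × (1−f)/f ≈ 15 × 47 × 11.12577 ≈ 7843.67 mg.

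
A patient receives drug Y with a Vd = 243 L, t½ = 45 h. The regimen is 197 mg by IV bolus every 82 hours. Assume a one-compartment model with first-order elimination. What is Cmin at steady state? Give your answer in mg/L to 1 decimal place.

τ/t½ = 82/45 ≈ 1.8222, so fraction remaining f = (1/2)^(82/45) ≈ 0.2828.
Accumulation ratio R = 1/(1 − f) ≈ 1/0.7172 ≈ 1.3943.
Each bolus raises the concentration by D/Vd = 197/243 ≈ 0.811 mg/L.
Cmax,ss = C₀/(1 − f) ≈ 0.811/0.7172 ≈ 1.131 mg/L.
One interval later, Cmin,ss = Cmax,ss·e^(−kτ) ≈ 1.131 × 0.2828 ≈ 0.320 mg/L.

0.3 mg/L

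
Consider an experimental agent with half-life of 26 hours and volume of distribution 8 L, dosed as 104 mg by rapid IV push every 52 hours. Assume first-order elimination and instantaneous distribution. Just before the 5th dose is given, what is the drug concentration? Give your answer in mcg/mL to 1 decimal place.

4.3 mcg/mL

f = (1/2)^(τ/t½) = (1/2)^(52/26) ≈ 0.2500.
C₀ = D/Vd = 104/8 ≈ 13.000 mcg/mL.
Before the 5th dose, 4 doses have been given. Superposition: Cmin = C₀·(f + f² + … + f^4).
≈ 13.000 × (0.2500 + 0.0625 + 0.0156 + 0.0039) ≈ 13.000 × 0.3320 ≈ 4.316 mcg/mL.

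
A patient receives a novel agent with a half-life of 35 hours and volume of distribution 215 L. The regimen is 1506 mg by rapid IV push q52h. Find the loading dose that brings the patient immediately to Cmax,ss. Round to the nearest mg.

2342 mg

f = (1/2)^(52/35) ≈ 0.357072; accumulation ratio R = 1/(1−f) ≈ 1.55538.
Loading dose to hit Cmax,ss on first dose: D_load = D_maint·R ≈ 1506 × 1.55538 ≈ 2342.40 mg.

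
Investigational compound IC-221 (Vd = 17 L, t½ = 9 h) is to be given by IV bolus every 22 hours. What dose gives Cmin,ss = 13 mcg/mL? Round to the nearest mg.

982 mg

τ/t½ = 22/9 ≈ 2.4444, so f = (1/2)^(22/9) ≈ 0.183717.
Cmin,ss = (D/Vd)·f/(1−f), so D = Cmin,ss·Vd·(1−f)/f.
D = 13 × 17 × (1−f)/f ≈ 13 × 17 × 4.44315 ≈ 981.94 mg.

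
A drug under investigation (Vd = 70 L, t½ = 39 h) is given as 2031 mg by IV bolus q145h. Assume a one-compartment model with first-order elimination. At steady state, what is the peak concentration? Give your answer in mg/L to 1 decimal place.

τ/t½ = 145/39 ≈ 3.7179, so fraction remaining f = (1/2)^(145/39) ≈ 0.0760.
Accumulation ratio R = 1/(1 − f) ≈ 1/0.9240 ≈ 1.0823.
Each bolus raises the concentration by D/Vd = 2031/70 ≈ 29.014 mg/L.
Cmax,ss = C₀/(1 − f) ≈ 29.014/0.9240 ≈ 31.400 mg/L.

31.4 mg/L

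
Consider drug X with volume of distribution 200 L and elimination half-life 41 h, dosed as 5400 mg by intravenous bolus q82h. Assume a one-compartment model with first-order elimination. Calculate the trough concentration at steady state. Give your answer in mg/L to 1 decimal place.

9.0 mg/L

τ = 82 h = 2 half-lives, so f = (1/2)^2 = 0.25.
Accumulation ratio R = 1/(1 − f) = 1/0.75 = 4/3.
Single-dose peak C₀ = D/Vd = 5400/200 = 27 mg/L.
Steady-state peak Cmax,ss = C₀·R = 27 × 4/3 ≈ 36.000 mg/L.
Steady-state trough Cmin,ss = Cmax,ss·f ≈ 36.000 × 0.25 ≈ 9.000 mg/L.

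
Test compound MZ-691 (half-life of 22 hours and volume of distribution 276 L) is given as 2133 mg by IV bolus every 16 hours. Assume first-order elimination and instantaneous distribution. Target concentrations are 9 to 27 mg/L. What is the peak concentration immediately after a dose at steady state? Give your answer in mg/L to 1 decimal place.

19.5 mg/L

Over one 16-h interval, 16/22 ≈ 0.72727 half-lives elapse, leaving f ≈ 0.6040 of each dose.
At steady state, accumulation factor R = 1/(1 − e^(−kτ)) ≈ 2.5253.
Each bolus raises the concentration by D/Vd = 2133/276 ≈ 7.728 mg/L.
Cmax,ss = C₀/(1 − f) ≈ 7.728/0.3960 ≈ 19.515 mg/L.
Peak 19.5 mg/L vs MTC 27 mg/L: below toxic threshold.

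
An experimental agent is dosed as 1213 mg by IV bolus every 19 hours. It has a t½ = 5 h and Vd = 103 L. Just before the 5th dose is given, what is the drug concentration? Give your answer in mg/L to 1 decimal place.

0.9 mg/L

f = (1/2)^(τ/t½) = (1/2)^(19/5) ≈ 0.0718.
C₀ = D/Vd = 1213/103 ≈ 11.777 mg/L.
Before the 5th dose, 4 doses have been given. Superposition: Cmin = C₀·(f + f² + … + f^4).
≈ 11.777 × (0.0718 + 0.0052 + 0.0004 + 0.0000) ≈ 11.777 × 0.0774 ≈ 0.912 mg/L.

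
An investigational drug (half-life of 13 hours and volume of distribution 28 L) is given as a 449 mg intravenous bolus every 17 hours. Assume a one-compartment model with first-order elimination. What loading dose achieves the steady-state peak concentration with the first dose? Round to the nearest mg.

f = (1/2)^(17/13) ≈ 0.403967; accumulation ratio R = 1/(1−f) ≈ 1.67776.
Loading dose to hit Cmax,ss on first dose: D_load = D_maint·R ≈ 449 × 1.67776 ≈ 753.31 mg.

753 mg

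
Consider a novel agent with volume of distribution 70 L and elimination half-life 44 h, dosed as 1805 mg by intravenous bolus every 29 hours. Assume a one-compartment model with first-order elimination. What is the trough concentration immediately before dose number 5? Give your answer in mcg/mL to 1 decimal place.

37.4 mcg/mL

f = (1/2)^(τ/t½) = (1/2)^(29/44) ≈ 0.6333.
C₀ = D/Vd = 1805/70 ≈ 25.786 mcg/mL.
Before the 5th dose, 4 doses have been given. Superposition: Cmin = C₀·(f + f² + … + f^4).
≈ 25.786 × (0.6333 + 0.4011 + 0.2540 + 0.1609) ≈ 25.786 × 1.4493 ≈ 37.372 mcg/mL.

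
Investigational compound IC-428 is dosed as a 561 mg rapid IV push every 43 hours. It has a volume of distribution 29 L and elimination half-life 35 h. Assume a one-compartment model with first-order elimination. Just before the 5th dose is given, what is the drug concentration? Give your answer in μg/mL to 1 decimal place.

f = (1/2)^(τ/t½) = (1/2)^(43/35) ≈ 0.4267.
C₀ = D/Vd = 561/29 ≈ 19.345 μg/mL.
Before the 5th dose, 4 doses have been given. Superposition: Cmin = C₀·(f + f² + … + f^4).
≈ 19.345 × (0.4267 + 0.1821 + 0.0777 + 0.0332) ≈ 19.345 × 0.7197 ≈ 13.923 μg/mL.

13.9 μg/mL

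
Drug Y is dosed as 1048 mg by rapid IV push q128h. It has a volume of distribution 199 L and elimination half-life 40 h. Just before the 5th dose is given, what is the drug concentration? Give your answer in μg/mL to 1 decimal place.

f = (1/2)^(τ/t½) = (1/2)^(128/40) ≈ 0.1088.
C₀ = D/Vd = 1048/199 ≈ 5.266 μg/mL.
Before the 5th dose, 4 doses have been given. Superposition: Cmin = C₀·(f + f² + … + f^4).
≈ 5.266 × (0.1088 + 0.0118 + 0.0013 + 0.0001) ≈ 5.266 × 0.1220 ≈ 0.642 μg/mL.

0.6 μg/mL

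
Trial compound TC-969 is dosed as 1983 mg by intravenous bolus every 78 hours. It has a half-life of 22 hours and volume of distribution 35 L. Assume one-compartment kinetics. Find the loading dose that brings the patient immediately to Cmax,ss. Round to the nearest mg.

2169 mg

f = (1/2)^(78/22) ≈ 0.085647; accumulation ratio R = 1/(1−f) ≈ 1.09367.
Loading dose to hit Cmax,ss on first dose: D_load = D_maint·R ≈ 1983 × 1.09367 ≈ 2168.75 mg.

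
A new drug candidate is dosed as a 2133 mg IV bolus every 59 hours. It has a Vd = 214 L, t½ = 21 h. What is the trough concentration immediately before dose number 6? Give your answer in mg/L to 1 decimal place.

1.7 mg/L

f = (1/2)^(τ/t½) = (1/2)^(59/21) ≈ 0.1426.
C₀ = D/Vd = 2133/214 ≈ 9.967 mg/L.
Before the 6th dose, 5 doses have been given. Superposition: Cmin = C₀·(f + f² + … + f^5).
≈ 9.967 × (0.1426 + 0.0203 + 0.0029 + 0.0004 + 0.0001) ≈ 9.967 × 0.1663 ≈ 1.658 mg/L.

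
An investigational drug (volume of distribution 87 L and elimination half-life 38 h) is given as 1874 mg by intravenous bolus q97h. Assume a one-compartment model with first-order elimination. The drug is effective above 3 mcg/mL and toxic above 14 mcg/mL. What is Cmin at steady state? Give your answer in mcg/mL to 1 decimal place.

4.4 mcg/mL

Over one 97-h interval, 97/38 ≈ 2.5526 half-lives elapse, leaving f ≈ 0.1704 of each dose.
At steady state, accumulation factor R = 1/(1 − e^(−kτ)) ≈ 1.2054.
Each bolus raises the concentration by D/Vd = 1874/87 ≈ 21.540 mcg/mL.
Steady-state peak Cmax,ss = C₀·R ≈ 21.540 × 1.2054 ≈ 25.964 mcg/mL.
Steady-state trough Cmin,ss = Cmax,ss·f ≈ 25.964 × 0.1704 ≈ 4.424 mcg/mL.
Trough 4.4 mcg/mL vs MEC 3 mcg/mL: adequate.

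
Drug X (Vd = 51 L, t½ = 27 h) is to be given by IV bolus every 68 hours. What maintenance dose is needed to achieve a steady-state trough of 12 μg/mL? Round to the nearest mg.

2895 mg

τ/t½ = 68/27 ≈ 2.5185, so f = (1/2)^(68/27) ≈ 0.174522.
Cmin,ss = (D/Vd)·f/(1−f), so D = Cmin,ss·Vd·(1−f)/f.
D = 12 × 51 × (1−f)/f ≈ 12 × 51 × 4.72994 ≈ 2894.72 mg.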